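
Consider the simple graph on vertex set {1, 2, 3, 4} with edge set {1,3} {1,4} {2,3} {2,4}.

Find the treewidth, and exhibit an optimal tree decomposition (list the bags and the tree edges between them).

Every bag has size at most 3, so the width is 3 − 1 = 2 and tw(G) ≤ 2. The edges 3–1–4–2–3 form a cycle, so G is not a tree and its treewidth is at least 2. Therefore the treewidth is 2.

Treewidth 2.
Bags: B1 = {1, 3, 4}  B2 = {2, 3, 4}
Tree: B1–B2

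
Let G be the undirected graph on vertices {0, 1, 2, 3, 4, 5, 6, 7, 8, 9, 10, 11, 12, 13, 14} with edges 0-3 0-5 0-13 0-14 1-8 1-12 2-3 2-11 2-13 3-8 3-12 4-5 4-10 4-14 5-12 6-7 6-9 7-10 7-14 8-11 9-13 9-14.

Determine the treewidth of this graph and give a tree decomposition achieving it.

Every bag has size at most 4, so the width is 4 − 1 = 3 and tw(G) ≤ 3. For the lower bound: the 4 vertex sets {6,7,10}, {9}, {14}, {0,4,5,13} are disjoint, each induces a connected subgraph, and every pair is joined by at least one edge of G. Contracting each set to a single vertex therefore yields K_{4} as a minor, and since treewidth is minor-monotone, tw(G) ≥ tw(K_{4}) = 3. Hence tw(G) = 3 exactly.

Treewidth 3.
Bags: B1 = {6, 7, 9, 10}  B2 = {7, 9, 10, 14}  B3 = {4, 9, 10, 14}  B4 = {4, 9, 13, 14}  B5 = {0, 4, 13, 14}  B6 = {0, 4, 5, 13}  B7 = {0, 2, 5, 13}  B8 = {0, 2, 3, 5}  B9 = {2, 3, 5, 12}  B10 = {2, 3, 11, 12}  B11 = {3, 8, 11, 12}  B12 = {1, 8, 11, 12}
Tree: B1–B2, B2–B3, B3–B4, B4–B5, B5–B6, B6–B7, B7–B8, B8–B9, B9–B10, B10–B11, B11–B12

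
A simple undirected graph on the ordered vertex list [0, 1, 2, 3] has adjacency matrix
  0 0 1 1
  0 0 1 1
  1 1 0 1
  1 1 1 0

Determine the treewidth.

A width-2 tree decomposition is:
Bags: B1 = {1, 2, 3}  B2 = {0, 2, 3}
Tree: B1–B2
Each bag holds 3 vertices, so the decomposition has width 2, which upper-bounds the treewidth. Conversely, {0, 2, 3} is a clique of size 3, and the vertices of any clique must share a bag in every tree decomposition; so some bag has ≥ 3 vertices and tw(G) ≥ 2. Combining the bounds, tw(G) = 2.

2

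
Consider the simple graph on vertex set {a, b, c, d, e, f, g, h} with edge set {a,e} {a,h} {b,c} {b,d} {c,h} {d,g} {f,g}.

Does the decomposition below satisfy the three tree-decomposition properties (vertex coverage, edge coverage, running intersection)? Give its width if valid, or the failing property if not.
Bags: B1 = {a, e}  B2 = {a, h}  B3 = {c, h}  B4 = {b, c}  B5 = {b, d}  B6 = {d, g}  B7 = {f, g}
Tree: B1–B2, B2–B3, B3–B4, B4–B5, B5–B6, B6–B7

Yes; width 1.

Vertex coverage: the bags together contain {a, b, c, d, e, f, g, h}, the full vertex set. Edge coverage: each edge of G has both endpoints in at least one bag. Running intersection: for every vertex, the bags containing it form a connected subtree. All three properties hold, so this is a valid tree decomposition of width max|bag| − 1 = 1, and hence tw(G) ≤ 1.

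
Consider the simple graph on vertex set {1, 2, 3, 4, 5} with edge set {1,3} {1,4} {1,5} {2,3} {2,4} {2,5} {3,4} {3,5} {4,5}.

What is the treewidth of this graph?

3

A width-3 tree decomposition is:
Bags: B1 = {2, 3, 4, 5}  B2 = {1, 3, 4, 5}
Tree: B1–B2
Every bag has size at most 4, so the width is 4 − 1 = 3 and tw(G) ≤ 3. Conversely, {1, 3, 4, 5} is a clique of size 4, and the vertices of any clique must share a bag in every tree decomposition; so some bag has ≥ 4 vertices and tw(G) ≥ 3. Therefore the treewidth is 3.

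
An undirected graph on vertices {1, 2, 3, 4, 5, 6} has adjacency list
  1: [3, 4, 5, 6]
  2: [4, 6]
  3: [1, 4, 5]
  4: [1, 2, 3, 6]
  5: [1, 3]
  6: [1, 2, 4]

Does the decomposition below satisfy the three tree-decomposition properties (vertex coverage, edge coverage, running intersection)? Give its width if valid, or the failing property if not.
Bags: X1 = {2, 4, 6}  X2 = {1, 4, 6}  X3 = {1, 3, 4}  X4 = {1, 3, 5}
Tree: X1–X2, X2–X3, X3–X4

Vertex coverage: the bags together contain {1, 2, 3, 4, 5, 6}, the full vertex set. Edge coverage: each edge of G has both endpoints in at least one bag. Running intersection: for every vertex, the bags containing it form a connected subtree. All three properties hold, so this is a valid tree decomposition of width max|bag| − 1 = 2, and hence tw(G) ≤ 2.

Yes; width 2.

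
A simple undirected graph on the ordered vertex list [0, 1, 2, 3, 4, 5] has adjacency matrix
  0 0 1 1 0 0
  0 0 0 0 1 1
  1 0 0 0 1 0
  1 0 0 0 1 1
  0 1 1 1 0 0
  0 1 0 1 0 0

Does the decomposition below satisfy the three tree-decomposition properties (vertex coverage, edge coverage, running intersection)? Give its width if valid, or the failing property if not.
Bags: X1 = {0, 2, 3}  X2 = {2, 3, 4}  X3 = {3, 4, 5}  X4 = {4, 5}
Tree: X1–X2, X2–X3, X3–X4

No — vertex 1 appears in no bag.

A tree decomposition must satisfy three properties: every vertex lies in some bag; for every edge, both endpoints lie together in some bag; and for every vertex, the bags containing it form a connected subtree. Here vertex 1 appears in no bag, so the decomposition is invalid.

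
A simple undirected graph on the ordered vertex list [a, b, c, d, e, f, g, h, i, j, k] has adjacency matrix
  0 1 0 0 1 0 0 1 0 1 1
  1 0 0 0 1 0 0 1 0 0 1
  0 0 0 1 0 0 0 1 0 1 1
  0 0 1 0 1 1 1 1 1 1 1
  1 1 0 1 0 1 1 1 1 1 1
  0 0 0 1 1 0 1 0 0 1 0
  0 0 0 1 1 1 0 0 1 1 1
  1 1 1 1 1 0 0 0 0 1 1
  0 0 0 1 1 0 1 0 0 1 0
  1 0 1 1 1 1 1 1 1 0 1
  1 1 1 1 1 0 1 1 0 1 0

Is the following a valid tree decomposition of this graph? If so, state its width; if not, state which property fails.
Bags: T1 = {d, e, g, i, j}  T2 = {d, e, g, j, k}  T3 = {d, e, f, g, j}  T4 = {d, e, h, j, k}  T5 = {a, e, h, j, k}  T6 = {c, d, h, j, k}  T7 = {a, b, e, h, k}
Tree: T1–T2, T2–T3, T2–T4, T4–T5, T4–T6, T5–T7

Checking the three conditions: (i) the bags cover all of {a, b, c, d, e, f, g, h, i, j, k}; (ii) for each edge, some bag contains both endpoints; (iii) the bags containing any fixed vertex form a subtree. All hold, so the decomposition is valid with width 5 − 1 = 4.

Yes; width 4.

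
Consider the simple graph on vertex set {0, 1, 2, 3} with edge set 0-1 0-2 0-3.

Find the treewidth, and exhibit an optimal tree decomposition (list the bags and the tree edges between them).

Treewidth 1.
One optimal decomposition is:
Bags: B1 = {0, 1}  B2 = {0, 3}  B3 = {0, 2}
Tree: B1–B2, B1–B3

Each bag holds 2 vertices, so the decomposition has width 1, which upper-bounds the treewidth. G has an edge, so its treewidth is at least 1. Combining the bounds, tw(G) = 1.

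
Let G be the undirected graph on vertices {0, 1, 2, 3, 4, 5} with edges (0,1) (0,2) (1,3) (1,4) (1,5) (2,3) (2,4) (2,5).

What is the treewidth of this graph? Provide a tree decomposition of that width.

Treewidth 2.
One optimal decomposition is:
Bags: B1 = {0, 1, 2}  B2 = {1, 2, 3}  B3 = {1, 2, 5}  B4 = {1, 2, 4}
Tree: B1–B2, B2–B3, B3–B4

Each bag holds 3 vertices, so the decomposition has width 2, which upper-bounds the treewidth. The edges 2–0–1–3–2 form a cycle, so G is not a tree and its treewidth is at least 2. The upper and lower bounds meet at 2, so that is the treewidth.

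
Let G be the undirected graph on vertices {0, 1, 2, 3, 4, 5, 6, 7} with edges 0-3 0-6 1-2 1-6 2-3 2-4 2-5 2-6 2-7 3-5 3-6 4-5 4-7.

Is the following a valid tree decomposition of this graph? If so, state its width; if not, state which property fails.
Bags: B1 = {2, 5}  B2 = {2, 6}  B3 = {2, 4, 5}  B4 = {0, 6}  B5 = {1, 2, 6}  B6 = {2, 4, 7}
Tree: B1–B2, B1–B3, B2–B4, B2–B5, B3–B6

A tree decomposition must satisfy three properties: every vertex lies in some bag; for every edge, both endpoints lie together in some bag; and for every vertex, the bags containing it form a connected subtree. Here vertex 3 appears in no bag, so the decomposition is invalid.

No — vertex 3 appears in no bag.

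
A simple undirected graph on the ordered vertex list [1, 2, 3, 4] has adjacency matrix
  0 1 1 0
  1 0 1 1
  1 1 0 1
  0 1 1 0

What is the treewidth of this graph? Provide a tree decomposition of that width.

Each bag holds 3 vertices, so the decomposition has width 2, which upper-bounds the treewidth. On the other hand G contains the 3-clique {1, 2, 3}. A clique must lie in a single bag of any decomposition, so no decomposition can have width below 2. Therefore the treewidth is 2.

Treewidth 2.
One optimal decomposition is:
Bags: B1 = {2, 3, 4}  B2 = {1, 2, 3}
Tree: B1–B2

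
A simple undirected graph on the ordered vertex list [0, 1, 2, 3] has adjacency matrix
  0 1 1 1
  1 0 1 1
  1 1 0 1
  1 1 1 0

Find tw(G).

A width-3 tree decomposition is:
Bags: B1 = {0, 1, 2, 3}
Tree: (single bag)
With just one bag of size 4, the width is 4 − 1 = 3, so tw(G) ≤ 3. For the lower bound, the 4 vertices {0, 1, 2, 3} are pairwise adjacent, and any tree decomposition puts a clique entirely inside one bag — forcing width ≥ 3. Therefore the treewidth is 3.

3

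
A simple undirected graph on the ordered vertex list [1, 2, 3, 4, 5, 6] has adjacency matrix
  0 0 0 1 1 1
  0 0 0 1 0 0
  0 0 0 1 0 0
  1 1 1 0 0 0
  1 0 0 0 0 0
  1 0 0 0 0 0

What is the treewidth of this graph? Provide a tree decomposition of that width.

Treewidth 1.
One optimal decomposition is:
Bags: B1 = {1, 4}  B2 = {1, 5}  B3 = {2, 4}  B4 = {3, 4}  B5 = {1, 6}
Tree: B1–B2, B1–B3, B1–B4, B2–B5

The largest bag has 2 vertices, giving width 1; this decomposition certifies tw(G) ≤ 1. G has an edge, so its treewidth is at least 1. Hence tw(G) = 1 exactly.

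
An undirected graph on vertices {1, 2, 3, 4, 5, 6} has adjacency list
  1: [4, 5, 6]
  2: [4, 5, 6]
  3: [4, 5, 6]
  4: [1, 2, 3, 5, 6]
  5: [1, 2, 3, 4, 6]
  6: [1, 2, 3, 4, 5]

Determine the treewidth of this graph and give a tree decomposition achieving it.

Treewidth 3.
One such decomposition:
Bags: B1 = {1, 4, 5, 6}  B2 = {2, 4, 5, 6}  B3 = {3, 4, 5, 6}
Tree: B1–B2, B1–B3

The largest bag has 4 vertices, giving width 3; this decomposition certifies tw(G) ≤ 3. On the other hand G contains the 4-clique {1, 4, 5, 6}. A clique must lie in a single bag of any decomposition, so no decomposition can have width below 3. Hence tw(G) = 3 exactly.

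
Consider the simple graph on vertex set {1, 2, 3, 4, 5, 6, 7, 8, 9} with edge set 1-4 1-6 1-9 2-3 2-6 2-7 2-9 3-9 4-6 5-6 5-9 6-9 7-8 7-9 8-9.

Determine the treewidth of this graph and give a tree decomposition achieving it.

The largest bag has 3 vertices, giving width 2; this decomposition certifies tw(G) ≤ 2. Conversely, {7, 8, 9} is a clique of size 3, and the vertices of any clique must share a bag in every tree decomposition; so some bag has ≥ 3 vertices and tw(G) ≥ 2. The upper and lower bounds meet at 2, so that is the treewidth.

Treewidth 2.
One such decomposition:
Bags: B1 = {2, 6, 9}  B2 = {5, 6, 9}  B3 = {2, 7, 9}  B4 = {1, 6, 9}  B5 = {7, 8, 9}  B6 = {2, 3, 9}  B7 = {1, 4, 6}
Tree: B1–B2, B1–B3, B2–B4, B3–B5, B3–B6, B4–B7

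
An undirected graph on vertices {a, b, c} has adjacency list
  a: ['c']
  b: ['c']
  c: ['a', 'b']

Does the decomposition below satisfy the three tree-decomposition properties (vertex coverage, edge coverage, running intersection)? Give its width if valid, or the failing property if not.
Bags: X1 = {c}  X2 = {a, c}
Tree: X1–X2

No — vertex b appears in no bag.

A tree decomposition must satisfy three properties: every vertex lies in some bag; for every edge, both endpoints lie together in some bag; and for every vertex, the bags containing it form a connected subtree. Here vertex b appears in no bag, so the decomposition is invalid.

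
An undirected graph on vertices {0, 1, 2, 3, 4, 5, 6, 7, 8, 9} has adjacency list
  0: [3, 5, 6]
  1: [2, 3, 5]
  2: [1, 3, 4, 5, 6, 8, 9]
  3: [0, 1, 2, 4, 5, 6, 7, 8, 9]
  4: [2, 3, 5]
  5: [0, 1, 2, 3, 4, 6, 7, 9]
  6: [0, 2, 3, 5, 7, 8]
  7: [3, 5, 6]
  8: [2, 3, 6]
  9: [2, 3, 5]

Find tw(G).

3

A width-3 tree decomposition is:
Bags: B1 = {2, 3, 5, 6}  B2 = {2, 3, 4, 5}  B3 = {2, 3, 5, 9}  B4 = {1, 2, 3, 5}  B5 = {3, 5, 6, 7}  B6 = {0, 3, 5, 6}  B7 = {2, 3, 6, 8}
Tree: B1–B2, B2–B3, B3–B4, B1–B5, B5–B6, B1–B7
Each bag holds 4 vertices, so the decomposition has width 3, which upper-bounds the treewidth. Conversely, {2, 3, 6, 8} is a clique of size 4, and the vertices of any clique must share a bag in every tree decomposition; so some bag has ≥ 4 vertices and tw(G) ≥ 3. The upper and lower bounds meet at 3, so that is the treewidth.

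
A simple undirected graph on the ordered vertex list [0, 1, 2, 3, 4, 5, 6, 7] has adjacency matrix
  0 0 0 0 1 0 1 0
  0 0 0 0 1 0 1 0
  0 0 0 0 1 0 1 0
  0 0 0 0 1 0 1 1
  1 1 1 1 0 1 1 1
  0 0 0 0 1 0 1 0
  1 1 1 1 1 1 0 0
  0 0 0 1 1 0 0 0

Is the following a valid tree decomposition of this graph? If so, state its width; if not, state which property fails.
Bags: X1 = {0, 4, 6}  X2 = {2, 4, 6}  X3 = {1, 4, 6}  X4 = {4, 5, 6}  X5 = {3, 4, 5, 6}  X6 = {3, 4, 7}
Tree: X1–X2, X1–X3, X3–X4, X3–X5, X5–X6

A tree decomposition must satisfy three properties: every vertex lies in some bag; for every edge, both endpoints lie together in some bag; and for every vertex, the bags containing it form a connected subtree. Here bags containing vertex 5 are not connected in the tree, so the decomposition is invalid.

No — bags containing vertex 5 are not connected in the tree.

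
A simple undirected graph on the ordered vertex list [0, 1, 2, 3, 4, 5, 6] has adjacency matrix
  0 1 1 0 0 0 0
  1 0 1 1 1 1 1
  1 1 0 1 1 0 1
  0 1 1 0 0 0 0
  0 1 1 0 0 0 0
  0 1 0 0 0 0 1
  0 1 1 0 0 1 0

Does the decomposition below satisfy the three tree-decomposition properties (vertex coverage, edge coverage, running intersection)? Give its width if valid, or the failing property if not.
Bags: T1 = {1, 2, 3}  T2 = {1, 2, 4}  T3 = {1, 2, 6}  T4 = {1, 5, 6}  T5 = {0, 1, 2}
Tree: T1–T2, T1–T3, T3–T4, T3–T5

Every vertex of G appears in some bag (union = {0, 1, 2, 3, 4, 5, 6}); every edge is covered by a bag; and for each vertex v the set of bags containing v is connected in the bag tree. The decomposition is therefore valid. The largest bag has 3 vertices, so the width is 2.

Yes; width 2.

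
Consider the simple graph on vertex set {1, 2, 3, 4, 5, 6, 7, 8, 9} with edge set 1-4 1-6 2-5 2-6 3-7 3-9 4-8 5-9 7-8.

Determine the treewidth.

2

A width-2 tree decomposition is:
Bags: B1 = {3, 7, 9}  B2 = {7, 8, 9}  B3 = {4, 8, 9}  B4 = {1, 4, 9}  B5 = {1, 6, 9}  B6 = {2, 6, 9}  B7 = {2, 5, 9}
Tree: B1–B2, B2–B3, B3–B4, B4–B5, B5–B6, B6–B7
Each bag holds 3 vertices, so the decomposition has width 2, which upper-bounds the treewidth. For the lower bound, G contains the cycle 9–3–7–8–4–1–6–2–5–9, so G is not a forest; only forests have treewidth ≤ 1, hence tw(G) ≥ 2. Therefore the treewidth is 2.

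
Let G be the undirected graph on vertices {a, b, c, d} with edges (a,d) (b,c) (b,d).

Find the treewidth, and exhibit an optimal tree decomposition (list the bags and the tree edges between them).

Treewidth 1.
One optimal decomposition is:
Bags: B1 = {a, d}  B2 = {b, d}  B3 = {b, c}
Tree: B1–B2, B2–B3

Each bag holds 2 vertices, so the decomposition has width 1, which upper-bounds the treewidth. G has an edge, so its treewidth is at least 1. Hence tw(G) = 1 exactly.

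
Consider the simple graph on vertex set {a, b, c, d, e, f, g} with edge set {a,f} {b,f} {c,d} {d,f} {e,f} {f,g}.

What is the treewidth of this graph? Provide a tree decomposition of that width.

Treewidth 1.
One such decomposition:
Bags: B1 = {d, f}  B2 = {a, f}  B3 = {f, g}  B4 = {e, f}  B5 = {c, d}  B6 = {b, f}
Tree: B1–B2, B2–B3, B1–B4, B1–B5, B2–B6

Each bag holds 2 vertices, so the decomposition has width 1, which upper-bounds the treewidth. G has an edge, so its treewidth is at least 1. Combining the bounds, tw(G) = 1.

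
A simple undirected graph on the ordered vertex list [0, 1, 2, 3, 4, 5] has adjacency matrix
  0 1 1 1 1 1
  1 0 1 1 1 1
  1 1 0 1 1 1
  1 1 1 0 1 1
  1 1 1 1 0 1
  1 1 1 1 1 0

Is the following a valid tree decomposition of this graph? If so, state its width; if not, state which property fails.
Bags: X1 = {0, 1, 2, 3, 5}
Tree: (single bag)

A tree decomposition must satisfy three properties: every vertex lies in some bag; for every edge, both endpoints lie together in some bag; and for every vertex, the bags containing it form a connected subtree. Here vertex 4 appears in no bag, so the decomposition is invalid.

No — vertex 4 appears in no bag.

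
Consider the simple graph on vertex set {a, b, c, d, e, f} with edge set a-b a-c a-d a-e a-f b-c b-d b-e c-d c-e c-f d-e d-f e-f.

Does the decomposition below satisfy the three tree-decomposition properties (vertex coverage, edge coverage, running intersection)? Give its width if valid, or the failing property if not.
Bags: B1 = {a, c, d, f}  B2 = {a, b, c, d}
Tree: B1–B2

A tree decomposition must satisfy three properties: every vertex lies in some bag; for every edge, both endpoints lie together in some bag; and for every vertex, the bags containing it form a connected subtree. Here vertex e appears in no bag, so the decomposition is invalid.

No — vertex e appears in no bag.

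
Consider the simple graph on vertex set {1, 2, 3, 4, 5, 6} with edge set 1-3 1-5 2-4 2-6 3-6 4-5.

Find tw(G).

2

A width-2 tree decomposition is:
Bags: B1 = {1, 4, 5}  B2 = {1, 2, 4}  B3 = {1, 2, 6}  B4 = {1, 3, 6}
Tree: B1–B2, B2–B3, B3–B4
Every bag has size at most 3, so the width is 3 − 1 = 2 and tw(G) ≤ 2. The edges 1–5–4–2–6–3–1 form a cycle, so G is not a tree and its treewidth is at least 2. Therefore the treewidth is 2.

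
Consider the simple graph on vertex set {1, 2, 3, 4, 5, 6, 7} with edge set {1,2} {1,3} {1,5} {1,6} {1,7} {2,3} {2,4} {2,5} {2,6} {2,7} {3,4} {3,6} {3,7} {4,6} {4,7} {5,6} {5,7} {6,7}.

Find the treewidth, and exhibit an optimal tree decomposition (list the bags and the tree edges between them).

Treewidth 4.
Bags: B1 = {2, 3, 4, 6, 7}  B2 = {1, 2, 3, 6, 7}  B3 = {1, 2, 5, 6, 7}
Tree: B1–B2, B2–B3

Each bag holds 5 vertices, so the decomposition has width 4, which upper-bounds the treewidth. For the lower bound, the 5 vertices {1, 2, 3, 6, 7} are pairwise adjacent, and any tree decomposition puts a clique entirely inside one bag — forcing width ≥ 4. The upper and lower bounds meet at 4, so that is the treewidth.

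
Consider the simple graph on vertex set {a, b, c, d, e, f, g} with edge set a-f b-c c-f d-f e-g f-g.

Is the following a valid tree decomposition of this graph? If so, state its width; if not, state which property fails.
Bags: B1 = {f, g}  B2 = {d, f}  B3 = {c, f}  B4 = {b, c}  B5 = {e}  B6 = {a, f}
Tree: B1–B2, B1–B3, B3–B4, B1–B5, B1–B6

No — edge (g,e) lies in no bag.

A tree decomposition must satisfy three properties: every vertex lies in some bag; for every edge, both endpoints lie together in some bag; and for every vertex, the bags containing it form a connected subtree. Here edge (g,e) lies in no bag, so the decomposition is invalid.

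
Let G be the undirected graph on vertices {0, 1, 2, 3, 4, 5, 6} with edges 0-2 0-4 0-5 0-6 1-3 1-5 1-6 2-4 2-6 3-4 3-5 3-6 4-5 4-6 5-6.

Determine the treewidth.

A width-3 tree decomposition is:
Bags: B1 = {3, 4, 5, 6}  B2 = {0, 4, 5, 6}  B3 = {0, 2, 4, 6}  B4 = {1, 3, 5, 6}
Tree: B1–B2, B2–B3, B1–B4
The largest bag has 4 vertices, giving width 3; this decomposition certifies tw(G) ≤ 3. Conversely, {1, 3, 5, 6} is a clique of size 4, and the vertices of any clique must share a bag in every tree decomposition; so some bag has ≥ 4 vertices and tw(G) ≥ 3. Combining the bounds, tw(G) = 3.

3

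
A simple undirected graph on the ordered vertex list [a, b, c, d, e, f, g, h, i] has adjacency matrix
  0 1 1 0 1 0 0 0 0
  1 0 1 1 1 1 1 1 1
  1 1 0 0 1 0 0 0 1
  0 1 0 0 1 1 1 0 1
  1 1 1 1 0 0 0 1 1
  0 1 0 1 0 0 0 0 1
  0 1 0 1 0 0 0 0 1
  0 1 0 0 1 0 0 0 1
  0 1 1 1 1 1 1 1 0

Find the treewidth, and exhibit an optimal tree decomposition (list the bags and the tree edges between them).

Treewidth 3.
Bags: B1 = {b, c, e, i}  B2 = {b, d, e, i}  B3 = {b, e, h, i}  B4 = {b, d, g, i}  B5 = {b, d, f, i}  B6 = {a, b, c, e}
Tree: B1–B2, B1–B3, B2–B4, B4–B5, B1–B6

Every bag has size at most 4, so the width is 4 − 1 = 3 and tw(G) ≤ 3. For the lower bound, the 4 vertices {a, b, c, e} are pairwise adjacent, and any tree decomposition puts a clique entirely inside one bag — forcing width ≥ 3. Combining the bounds, tw(G) = 3.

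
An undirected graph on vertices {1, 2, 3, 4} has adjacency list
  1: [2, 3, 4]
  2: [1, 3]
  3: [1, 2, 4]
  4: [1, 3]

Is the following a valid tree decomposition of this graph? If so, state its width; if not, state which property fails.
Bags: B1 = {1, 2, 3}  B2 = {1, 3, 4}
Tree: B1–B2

Checking the three conditions: (i) the bags cover all of {1, 2, 3, 4}; (ii) for each edge, some bag contains both endpoints; (iii) the bags containing any fixed vertex form a subtree. All hold, so the decomposition is valid with width 3 − 1 = 2.

Yes; width 2.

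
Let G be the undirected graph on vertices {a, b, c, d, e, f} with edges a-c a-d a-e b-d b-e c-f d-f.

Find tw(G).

A width-2 tree decomposition is:
Bags: B1 = {c, d, f}  B2 = {a, c, d}  B3 = {a, b, d}  B4 = {a, b, e}
Tree: B1–B2, B2–B3, B3–B4
Each bag holds 3 vertices, so the decomposition has width 2, which upper-bounds the treewidth. Since f–c–a–d–f is a cycle in G, G is not acyclic. Forests are exactly the graphs of treewidth ≤ 1, so tw(G) ≥ 2. The upper and lower bounds meet at 2, so that is the treewidth.

2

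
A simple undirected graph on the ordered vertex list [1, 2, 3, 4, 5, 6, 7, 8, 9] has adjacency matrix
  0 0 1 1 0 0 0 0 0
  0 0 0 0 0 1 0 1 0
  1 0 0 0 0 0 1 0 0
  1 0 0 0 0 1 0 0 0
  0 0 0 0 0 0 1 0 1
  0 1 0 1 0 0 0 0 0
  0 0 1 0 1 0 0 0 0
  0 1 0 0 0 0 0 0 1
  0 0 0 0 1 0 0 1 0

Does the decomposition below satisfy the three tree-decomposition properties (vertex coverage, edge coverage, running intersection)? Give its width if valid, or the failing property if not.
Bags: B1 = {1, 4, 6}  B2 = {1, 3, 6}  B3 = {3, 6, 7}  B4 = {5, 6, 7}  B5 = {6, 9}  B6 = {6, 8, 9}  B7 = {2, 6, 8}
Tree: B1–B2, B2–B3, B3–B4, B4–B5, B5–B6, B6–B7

A tree decomposition must satisfy three properties: every vertex lies in some bag; for every edge, both endpoints lie together in some bag; and for every vertex, the bags containing it form a connected subtree. Here edge (5,9) lies in no bag, so the decomposition is invalid.

No — edge (5,9) lies in no bag.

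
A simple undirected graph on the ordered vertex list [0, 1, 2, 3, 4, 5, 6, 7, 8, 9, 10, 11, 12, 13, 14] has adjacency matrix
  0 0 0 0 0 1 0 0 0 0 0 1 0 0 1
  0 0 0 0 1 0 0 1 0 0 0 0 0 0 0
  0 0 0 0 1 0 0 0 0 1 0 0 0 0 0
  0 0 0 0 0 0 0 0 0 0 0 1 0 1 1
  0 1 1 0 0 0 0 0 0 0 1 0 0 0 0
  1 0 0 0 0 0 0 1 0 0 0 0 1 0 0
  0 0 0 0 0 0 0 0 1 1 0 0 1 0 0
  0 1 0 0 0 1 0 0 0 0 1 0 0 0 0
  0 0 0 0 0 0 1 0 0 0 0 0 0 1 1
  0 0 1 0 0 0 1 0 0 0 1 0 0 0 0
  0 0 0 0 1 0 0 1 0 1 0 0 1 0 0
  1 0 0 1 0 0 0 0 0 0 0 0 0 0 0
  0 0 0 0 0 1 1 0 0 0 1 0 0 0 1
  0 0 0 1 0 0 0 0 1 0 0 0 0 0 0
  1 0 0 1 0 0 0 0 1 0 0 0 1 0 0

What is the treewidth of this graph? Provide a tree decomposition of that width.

The largest bag has 4 vertices, giving width 3; this decomposition certifies tw(G) ≤ 3. For the lower bound: the 4 vertex sets {1,2,4}, {7}, {10}, {5,6,9,12} are disjoint, each induces a connected subgraph, and every pair is joined by at least one edge of G. Contracting each set to a single vertex therefore yields K_{4} as a minor, and since treewidth is minor-monotone, tw(G) ≥ tw(K_{4}) = 3. Combining the bounds, tw(G) = 3.

Treewidth 3.
One such decomposition:
Bags: B1 = {1, 2, 4, 7}  B2 = {2, 4, 7, 10}  B3 = {2, 7, 9, 10}  B4 = {5, 7, 9, 10}  B5 = {5, 9, 10, 12}  B6 = {5, 6, 9, 12}  B7 = {0, 5, 6, 12}  B8 = {0, 6, 12, 14}  B9 = {0, 6, 8, 14}  B10 = {0, 8, 11, 14}  B11 = {3, 8, 11, 14}  B12 = {3, 8, 11, 13}
Tree: B1–B2, B2–B3, B3–B4, B4–B5, B5–B6, B6–B7, B7–B8, B8–B9, B9–B10, B10–B11, B11–B12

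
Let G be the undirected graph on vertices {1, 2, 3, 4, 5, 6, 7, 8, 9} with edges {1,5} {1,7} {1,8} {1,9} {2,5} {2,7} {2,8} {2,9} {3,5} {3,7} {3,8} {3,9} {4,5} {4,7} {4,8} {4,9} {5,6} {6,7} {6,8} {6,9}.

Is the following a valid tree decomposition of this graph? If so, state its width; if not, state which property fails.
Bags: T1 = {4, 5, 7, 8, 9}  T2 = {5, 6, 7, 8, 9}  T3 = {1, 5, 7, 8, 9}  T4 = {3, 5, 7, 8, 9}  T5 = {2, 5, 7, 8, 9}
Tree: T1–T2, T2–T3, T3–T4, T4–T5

Yes; width 4.

Every vertex of G appears in some bag (union = {1, 2, 3, 4, 5, 6, 7, 8, 9}); every edge is covered by a bag; and for each vertex v the set of bags containing v is connected in the bag tree. The decomposition is therefore valid. The largest bag has 5 vertices, so the width is 4.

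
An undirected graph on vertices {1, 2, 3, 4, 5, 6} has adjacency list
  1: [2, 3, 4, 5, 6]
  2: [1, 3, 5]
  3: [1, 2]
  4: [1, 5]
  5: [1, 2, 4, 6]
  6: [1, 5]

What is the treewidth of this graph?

A width-2 tree decomposition is:
Bags: B1 = {1, 2, 5}  B2 = {1, 4, 5}  B3 = {1, 2, 3}  B4 = {1, 5, 6}
Tree: B1–B2, B1–B3, B1–B4
The largest bag has 3 vertices, giving width 2; this decomposition certifies tw(G) ≤ 2. On the other hand G contains the 3-clique {1, 2, 3}. A clique must lie in a single bag of any decomposition, so no decomposition can have width below 2. Hence tw(G) = 2 exactly.

2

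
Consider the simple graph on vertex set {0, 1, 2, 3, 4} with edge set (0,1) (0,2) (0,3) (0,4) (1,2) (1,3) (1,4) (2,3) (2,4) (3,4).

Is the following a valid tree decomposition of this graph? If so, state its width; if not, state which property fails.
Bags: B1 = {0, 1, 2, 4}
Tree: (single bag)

A tree decomposition must satisfy three properties: every vertex lies in some bag; for every edge, both endpoints lie together in some bag; and for every vertex, the bags containing it form a connected subtree. Here vertex 3 appears in no bag, so the decomposition is invalid.

No — vertex 3 appears in no bag.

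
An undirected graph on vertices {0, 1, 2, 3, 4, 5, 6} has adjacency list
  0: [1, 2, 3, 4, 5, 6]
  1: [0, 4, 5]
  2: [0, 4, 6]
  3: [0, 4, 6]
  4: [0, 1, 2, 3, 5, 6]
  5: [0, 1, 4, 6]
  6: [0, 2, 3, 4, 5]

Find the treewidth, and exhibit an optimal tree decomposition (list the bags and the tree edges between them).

The largest bag has 4 vertices, giving width 3; this decomposition certifies tw(G) ≤ 3. Conversely, {0, 1, 4, 5} is a clique of size 4, and the vertices of any clique must share a bag in every tree decomposition; so some bag has ≥ 4 vertices and tw(G) ≥ 3. The upper and lower bounds meet at 3, so that is the treewidth.

Treewidth 3.
One such decomposition:
Bags: B1 = {0, 4, 5, 6}  B2 = {0, 1, 4, 5}  B3 = {0, 2, 4, 6}  B4 = {0, 3, 4, 6}
Tree: B1–B2, B1–B3, B1–B4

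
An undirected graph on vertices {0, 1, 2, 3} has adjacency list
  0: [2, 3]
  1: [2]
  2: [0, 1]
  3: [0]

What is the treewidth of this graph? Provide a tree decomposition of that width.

Every bag has size at most 2, so the width is 2 − 1 = 1 and tw(G) ≤ 1. Any graph with an edge has treewidth ≥ 1, and G has the edge 3–0. Hence tw(G) = 1 exactly.

Treewidth 1.
One optimal decomposition is:
Bags: B1 = {0, 3}  B2 = {0, 2}  B3 = {1, 2}
Tree: B1–B2, B2–B3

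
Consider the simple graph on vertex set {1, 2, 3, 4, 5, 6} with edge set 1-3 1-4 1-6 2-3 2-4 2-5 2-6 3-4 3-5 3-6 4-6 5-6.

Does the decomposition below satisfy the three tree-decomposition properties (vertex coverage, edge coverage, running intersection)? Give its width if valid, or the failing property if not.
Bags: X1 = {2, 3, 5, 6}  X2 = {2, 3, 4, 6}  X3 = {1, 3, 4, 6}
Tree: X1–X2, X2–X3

Yes; width 3.

Every vertex of G appears in some bag (union = {1, 2, 3, 4, 5, 6}); every edge is covered by a bag; and for each vertex v the set of bags containing v is connected in the bag tree. The decomposition is therefore valid. The largest bag has 4 vertices, so the width is 3.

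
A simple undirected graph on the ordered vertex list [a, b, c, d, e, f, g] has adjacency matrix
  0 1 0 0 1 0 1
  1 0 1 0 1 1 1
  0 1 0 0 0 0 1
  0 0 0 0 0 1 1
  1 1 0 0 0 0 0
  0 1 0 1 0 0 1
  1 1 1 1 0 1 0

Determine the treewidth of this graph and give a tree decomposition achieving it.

The largest bag has 3 vertices, giving width 2; this decomposition certifies tw(G) ≤ 2. Conversely, {d, f, g} is a clique of size 3, and the vertices of any clique must share a bag in every tree decomposition; so some bag has ≥ 3 vertices and tw(G) ≥ 2. The upper and lower bounds meet at 2, so that is the treewidth.

Treewidth 2.
Bags: B1 = {a, b, g}  B2 = {a, b, e}  B3 = {b, f, g}  B4 = {d, f, g}  B5 = {b, c, g}
Tree: B1–B2, B1–B3, B3–B4, B3–B5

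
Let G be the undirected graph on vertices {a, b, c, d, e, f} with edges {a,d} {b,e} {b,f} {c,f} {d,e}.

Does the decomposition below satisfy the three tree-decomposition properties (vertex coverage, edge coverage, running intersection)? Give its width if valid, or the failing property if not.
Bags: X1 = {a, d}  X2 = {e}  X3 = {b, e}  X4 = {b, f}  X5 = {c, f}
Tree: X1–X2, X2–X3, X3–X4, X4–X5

A tree decomposition must satisfy three properties: every vertex lies in some bag; for every edge, both endpoints lie together in some bag; and for every vertex, the bags containing it form a connected subtree. Here edge (d,e) lies in no bag, so the decomposition is invalid.

No — edge (d,e) lies in no bag.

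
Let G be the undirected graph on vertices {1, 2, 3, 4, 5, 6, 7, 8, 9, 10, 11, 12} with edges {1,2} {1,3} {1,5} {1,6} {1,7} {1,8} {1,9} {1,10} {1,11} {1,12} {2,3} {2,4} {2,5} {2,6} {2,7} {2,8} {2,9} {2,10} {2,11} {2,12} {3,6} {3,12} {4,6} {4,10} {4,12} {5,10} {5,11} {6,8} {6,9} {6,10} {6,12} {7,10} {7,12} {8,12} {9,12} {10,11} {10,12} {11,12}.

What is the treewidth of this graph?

4

A width-4 tree decomposition is:
Bags: B1 = {1, 2, 6, 10, 12}  B2 = {1, 2, 6, 8, 12}  B3 = {1, 2, 3, 6, 12}  B4 = {1, 2, 6, 9, 12}  B5 = {1, 2, 7, 10, 12}  B6 = {2, 4, 6, 10, 12}  B7 = {1, 2, 10, 11, 12}  B8 = {1, 2, 5, 10, 11}
Tree: B1–B2, B1–B3, B1–B4, B1–B5, B1–B6, B5–B7, B7–B8
Every bag has size at most 5, so the width is 5 − 1 = 4 and tw(G) ≤ 4. For the lower bound, the 5 vertices {1, 2, 10, 11, 12} are pairwise adjacent, and any tree decomposition puts a clique entirely inside one bag — forcing width ≥ 4. The upper and lower bounds meet at 4, so that is the treewidth.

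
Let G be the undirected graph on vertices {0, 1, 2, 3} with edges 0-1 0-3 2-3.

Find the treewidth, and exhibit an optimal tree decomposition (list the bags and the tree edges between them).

Treewidth 1.
One optimal decomposition is:
Bags: B1 = {0, 3}  B2 = {0, 1}  B3 = {2, 3}
Tree: B1–B2, B1–B3

Each bag holds 2 vertices, so the decomposition has width 1, which upper-bounds the treewidth. G has an edge, so its treewidth is at least 1. Hence tw(G) = 1 exactly.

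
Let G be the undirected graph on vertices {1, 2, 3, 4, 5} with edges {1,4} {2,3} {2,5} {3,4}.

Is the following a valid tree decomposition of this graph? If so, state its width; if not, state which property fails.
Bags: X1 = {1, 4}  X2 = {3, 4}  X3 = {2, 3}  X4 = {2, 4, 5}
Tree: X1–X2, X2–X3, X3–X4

No — bags containing vertex 4 are not connected in the tree.

A tree decomposition must satisfy three properties: every vertex lies in some bag; for every edge, both endpoints lie together in some bag; and for every vertex, the bags containing it form a connected subtree. Here bags containing vertex 4 are not connected in the tree, so the decomposition is invalid.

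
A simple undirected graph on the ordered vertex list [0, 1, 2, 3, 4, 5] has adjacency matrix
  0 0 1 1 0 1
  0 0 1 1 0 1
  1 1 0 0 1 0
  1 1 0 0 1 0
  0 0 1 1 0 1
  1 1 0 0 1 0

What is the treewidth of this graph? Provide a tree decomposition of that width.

Treewidth 3.
Bags: B1 = {0, 1, 3, 4}  B2 = {0, 1, 4, 5}  B3 = {0, 1, 2, 4}
Tree: B1–B2, B2–B3

The largest bag has 4 vertices, giving width 3; this decomposition certifies tw(G) ≤ 3. For the lower bound: the 4 vertex sets {0,3}, {1,5}, {4}, {2} are disjoint, each induces a connected subgraph, and every pair is joined by at least one edge of G. Contracting each set to a single vertex therefore yields K_{4} as a minor, and since treewidth is minor-monotone, tw(G) ≥ tw(K_{4}) = 3. The upper and lower bounds meet at 3, so that is the treewidth.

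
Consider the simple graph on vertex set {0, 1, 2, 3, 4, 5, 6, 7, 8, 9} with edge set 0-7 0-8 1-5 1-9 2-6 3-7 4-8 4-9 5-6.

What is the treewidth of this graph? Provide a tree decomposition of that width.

Treewidth 1.
Bags: B1 = {3, 7}  B2 = {0, 7}  B3 = {0, 8}  B4 = {4, 8}  B5 = {4, 9}  B6 = {1, 9}  B7 = {1, 5}  B8 = {5, 6}  B9 = {2, 6}
Tree: B1–B2, B2–B3, B3–B4, B4–B5, B5–B6, B6–B7, B7–B8, B8–B9

Every bag has size at most 2, so the width is 2 − 1 = 1 and tw(G) ≤ 1. Any graph with an edge has treewidth ≥ 1, and G has the edge 3–7. Therefore the treewidth is 1.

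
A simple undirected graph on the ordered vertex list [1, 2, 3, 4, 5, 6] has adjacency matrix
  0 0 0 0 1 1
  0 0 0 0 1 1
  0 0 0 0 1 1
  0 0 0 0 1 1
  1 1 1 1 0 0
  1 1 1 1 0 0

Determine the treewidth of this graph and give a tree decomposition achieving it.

The largest bag has 3 vertices, giving width 2; this decomposition certifies tw(G) ≤ 2. The edges 5–1–6–4–5 form a cycle, so G is not a tree and its treewidth is at least 2. Therefore the treewidth is 2.

Treewidth 2.
One such decomposition:
Bags: B1 = {1, 5, 6}  B2 = {4, 5, 6}  B3 = {2, 5, 6}  B4 = {3, 5, 6}
Tree: B1–B2, B2–B3, B3–B4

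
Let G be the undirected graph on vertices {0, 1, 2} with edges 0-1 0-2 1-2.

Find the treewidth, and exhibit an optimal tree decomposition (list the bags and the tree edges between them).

Treewidth 2.
One optimal decomposition is:
Bags: B1 = {0, 1, 2}
Tree: (single bag)

A single bag containing all 3 vertices is trivially a valid decomposition of width 2. On the other hand G contains the 3-clique {0, 1, 2}. A clique must lie in a single bag of any decomposition, so no decomposition can have width below 2. The upper and lower bounds meet at 2, so that is the treewidth.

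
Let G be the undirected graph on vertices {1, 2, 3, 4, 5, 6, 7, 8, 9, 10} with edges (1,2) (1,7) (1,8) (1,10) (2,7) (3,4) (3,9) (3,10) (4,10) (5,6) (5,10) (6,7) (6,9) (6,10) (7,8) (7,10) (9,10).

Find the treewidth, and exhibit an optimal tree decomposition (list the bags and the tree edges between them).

Treewidth 2.
One optimal decomposition is:
Bags: B1 = {1, 2, 7}  B2 = {1, 7, 10}  B3 = {1, 7, 8}  B4 = {6, 7, 10}  B5 = {6, 9, 10}  B6 = {5, 6, 10}  B7 = {3, 9, 10}  B8 = {3, 4, 10}
Tree: B1–B2, B1–B3, B2–B4, B4–B5, B5–B6, B5–B7, B7–B8

Each bag holds 3 vertices, so the decomposition has width 2, which upper-bounds the treewidth. For the lower bound, the 3 vertices {1, 7, 8} are pairwise adjacent, and any tree decomposition puts a clique entirely inside one bag — forcing width ≥ 2. Combining the bounds, tw(G) = 2.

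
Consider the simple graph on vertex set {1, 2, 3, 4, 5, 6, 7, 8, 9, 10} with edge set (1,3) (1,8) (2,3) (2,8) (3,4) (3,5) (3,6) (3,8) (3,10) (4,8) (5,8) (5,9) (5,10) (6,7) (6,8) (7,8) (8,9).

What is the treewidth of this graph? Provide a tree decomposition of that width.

Every bag has size at most 3, so the width is 3 − 1 = 2 and tw(G) ≤ 2. For the lower bound, the 3 vertices {5, 8, 9} are pairwise adjacent, and any tree decomposition puts a clique entirely inside one bag — forcing width ≥ 2. Therefore the treewidth is 2.

Treewidth 2.
One such decomposition:
Bags: B1 = {3, 4, 8}  B2 = {3, 5, 8}  B3 = {3, 6, 8}  B4 = {3, 5, 10}  B5 = {6, 7, 8}  B6 = {2, 3, 8}  B7 = {1, 3, 8}  B8 = {5, 8, 9}
Tree: B1–B2, B2–B3, B2–B4, B3–B5, B3–B6, B6–B7, B2–B8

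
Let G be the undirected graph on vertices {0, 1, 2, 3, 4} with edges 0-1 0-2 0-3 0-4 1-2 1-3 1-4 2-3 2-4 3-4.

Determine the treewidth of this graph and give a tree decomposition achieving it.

Treewidth 4.
One such decomposition:
Bags: B1 = {0, 1, 2, 3, 4}
Tree: (single bag)

A single bag containing all 5 vertices is trivially a valid decomposition of width 4. For the lower bound, the 5 vertices {0, 1, 2, 3, 4} are pairwise adjacent, and any tree decomposition puts a clique entirely inside one bag — forcing width ≥ 4. Hence tw(G) = 4 exactly.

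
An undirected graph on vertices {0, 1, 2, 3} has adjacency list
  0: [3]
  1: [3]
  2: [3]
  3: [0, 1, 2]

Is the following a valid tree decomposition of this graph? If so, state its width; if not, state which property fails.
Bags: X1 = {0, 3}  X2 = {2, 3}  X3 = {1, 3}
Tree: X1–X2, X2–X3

Vertex coverage: the bags together contain {0, 1, 2, 3}, the full vertex set. Edge coverage: each edge of G has both endpoints in at least one bag. Running intersection: for every vertex, the bags containing it form a connected subtree. All three properties hold, so this is a valid tree decomposition of width max|bag| − 1 = 1, and hence tw(G) ≤ 1.

Yes; width 1.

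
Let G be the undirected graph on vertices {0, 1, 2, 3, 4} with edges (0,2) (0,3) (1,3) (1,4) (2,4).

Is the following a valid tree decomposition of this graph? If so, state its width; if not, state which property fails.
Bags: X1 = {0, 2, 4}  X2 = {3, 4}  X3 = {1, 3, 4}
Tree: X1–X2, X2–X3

A tree decomposition must satisfy three properties: every vertex lies in some bag; for every edge, both endpoints lie together in some bag; and for every vertex, the bags containing it form a connected subtree. Here edge (0,3) lies in no bag, so the decomposition is invalid.

No — edge (0,3) lies in no bag.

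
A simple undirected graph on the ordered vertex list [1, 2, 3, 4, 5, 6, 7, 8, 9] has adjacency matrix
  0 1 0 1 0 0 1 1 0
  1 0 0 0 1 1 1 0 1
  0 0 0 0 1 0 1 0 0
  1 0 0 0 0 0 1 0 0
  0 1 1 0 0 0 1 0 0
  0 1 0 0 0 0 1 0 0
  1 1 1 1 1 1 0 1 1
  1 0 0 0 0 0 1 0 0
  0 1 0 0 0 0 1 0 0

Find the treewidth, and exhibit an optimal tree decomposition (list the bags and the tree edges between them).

Treewidth 2.
One optimal decomposition is:
Bags: B1 = {1, 2, 7}  B2 = {1, 7, 8}  B3 = {1, 4, 7}  B4 = {2, 5, 7}  B5 = {2, 6, 7}  B6 = {3, 5, 7}  B7 = {2, 7, 9}
Tree: B1–B2, B2–B3, B1–B4, B1–B5, B4–B6, B4–B7

Each bag holds 3 vertices, so the decomposition has width 2, which upper-bounds the treewidth. For the lower bound, the 3 vertices {1, 7, 8} are pairwise adjacent, and any tree decomposition puts a clique entirely inside one bag — forcing width ≥ 2. Combining the bounds, tw(G) = 2.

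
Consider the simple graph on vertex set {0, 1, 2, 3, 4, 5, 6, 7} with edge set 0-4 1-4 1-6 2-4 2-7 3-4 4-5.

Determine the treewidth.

1

A width-1 tree decomposition is:
Bags: B1 = {4, 5}  B2 = {3, 4}  B3 = {0, 4}  B4 = {1, 4}  B5 = {1, 6}  B6 = {2, 4}  B7 = {2, 7}
Tree: B1–B2, B1–B3, B2–B4, B4–B5, B1–B6, B6–B7
Each bag holds 2 vertices, so the decomposition has width 1, which upper-bounds the treewidth. Any graph with an edge has treewidth ≥ 1, and G has the edge 5–4. Therefore the treewidth is 1.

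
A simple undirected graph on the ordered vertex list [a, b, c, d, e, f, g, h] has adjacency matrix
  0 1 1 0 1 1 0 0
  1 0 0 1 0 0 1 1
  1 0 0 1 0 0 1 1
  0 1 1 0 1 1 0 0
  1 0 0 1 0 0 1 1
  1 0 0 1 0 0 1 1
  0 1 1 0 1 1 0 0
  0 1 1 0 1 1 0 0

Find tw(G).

A width-4 tree decomposition is:
Bags: B1 = {a, b, c, e, f}  B2 = {b, c, d, e, f}  B3 = {b, c, e, f, g}  B4 = {b, c, e, f, h}
Tree: B1–B2, B2–B3, B3–B4
The largest bag has 5 vertices, giving width 4; this decomposition certifies tw(G) ≤ 4. For the lower bound: the 5 vertex sets {a,c}, {d,f}, {b,g}, {e}, {h} are disjoint, each induces a connected subgraph, and every pair is joined by at least one edge of G. Contracting each set to a single vertex therefore yields K_{5} as a minor, and since treewidth is minor-monotone, tw(G) ≥ tw(K_{5}) = 4. Hence tw(G) = 4 exactly.

4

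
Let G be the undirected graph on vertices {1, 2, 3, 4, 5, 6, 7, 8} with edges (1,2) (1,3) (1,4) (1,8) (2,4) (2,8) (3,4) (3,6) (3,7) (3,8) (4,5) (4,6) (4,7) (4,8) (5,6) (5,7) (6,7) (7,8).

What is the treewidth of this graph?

A width-3 tree decomposition is:
Bags: B1 = {4, 5, 6, 7}  B2 = {3, 4, 6, 7}  B3 = {3, 4, 7, 8}  B4 = {1, 3, 4, 8}  B5 = {1, 2, 4, 8}
Tree: B1–B2, B2–B3, B3–B4, B4–B5
Every bag has size at most 4, so the width is 4 − 1 = 3 and tw(G) ≤ 3. Conversely, {1, 2, 4, 8} is a clique of size 4, and the vertices of any clique must share a bag in every tree decomposition; so some bag has ≥ 4 vertices and tw(G) ≥ 3. Hence tw(G) = 3 exactly.

3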